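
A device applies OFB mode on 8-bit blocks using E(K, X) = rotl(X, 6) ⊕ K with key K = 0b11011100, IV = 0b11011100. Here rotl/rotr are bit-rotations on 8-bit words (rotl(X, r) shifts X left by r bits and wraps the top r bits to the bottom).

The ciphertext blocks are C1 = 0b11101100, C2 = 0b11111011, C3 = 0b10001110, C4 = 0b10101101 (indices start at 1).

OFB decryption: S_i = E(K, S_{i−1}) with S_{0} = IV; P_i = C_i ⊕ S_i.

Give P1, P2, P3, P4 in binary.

P1: S = E(K, 0b11011100) = 0b11101011; 0b11101100 ⊕ 0b11101011 = 0b00000111.
P2: S = E(K, 0b11101011) = 0b00100110; 0b11111011 ⊕ 0b00100110 = 0b11011101.
P3: S = E(K, 0b00100110) = 0b01010101; 0b10001110 ⊕ 0b01010101 = 0b11011011.
P4: S = E(K, 0b01010101) = 0b10001001; 0b10101101 ⊕ 0b10001001 = 0b00100100.

P1 = 0b00000111, P2 = 0b11011101, P3 = 0b11011011, P4 = 0b00100100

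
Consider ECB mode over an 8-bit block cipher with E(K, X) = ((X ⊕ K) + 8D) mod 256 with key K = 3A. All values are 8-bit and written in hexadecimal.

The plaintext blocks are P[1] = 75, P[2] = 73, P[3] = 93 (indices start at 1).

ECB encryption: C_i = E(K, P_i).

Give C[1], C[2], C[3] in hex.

C[1]: E(K, 75) = DC.
C[2]: E(K, 73) = D6.
C[3]: E(K, 93) = 36.

C[1] = DC, C[2] = D6, C[3] = 36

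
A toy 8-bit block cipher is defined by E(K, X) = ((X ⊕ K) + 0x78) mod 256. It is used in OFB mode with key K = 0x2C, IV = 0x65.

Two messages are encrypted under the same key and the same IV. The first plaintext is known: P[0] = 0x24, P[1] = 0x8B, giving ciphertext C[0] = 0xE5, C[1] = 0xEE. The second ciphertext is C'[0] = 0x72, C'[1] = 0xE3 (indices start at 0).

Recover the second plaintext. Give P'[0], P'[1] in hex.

In OFB with a reused IV, both messages share the same keystream S_i, so C_i ⊕ C'_i = P_i ⊕ P'_i and thus P'_i = P_i ⊕ C_i ⊕ C'_i.
P'[0]: 0x24 ⊕ 0xE5 ⊕ 0x72 = 0xB3.
P'[1]: 0x8B ⊕ 0xEE ⊕ 0xE3 = 0x86.

P'[0] = 0xB3, P'[1] = 0x86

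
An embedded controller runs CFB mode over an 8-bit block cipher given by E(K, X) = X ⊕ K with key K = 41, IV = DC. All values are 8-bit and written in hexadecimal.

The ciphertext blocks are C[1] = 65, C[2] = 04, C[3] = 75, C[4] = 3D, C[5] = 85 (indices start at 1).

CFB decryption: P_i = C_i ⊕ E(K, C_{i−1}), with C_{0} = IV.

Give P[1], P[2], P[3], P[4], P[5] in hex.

P[1]: E(K, DC) = 9D; 65 ⊕ 9D = F8.
P[2]: E(K, 65) = 24; 04 ⊕ 24 = 20.
P[3]: E(K, 04) = 45; 75 ⊕ 45 = 30.
P[4]: E(K, 75) = 34; 3D ⊕ 34 = 09.
P[5]: E(K, 3D) = 7C; 85 ⊕ 7C = F9.

P[1] = F8, P[2] = 20, P[3] = 30, P[4] = 09, P[5] = F9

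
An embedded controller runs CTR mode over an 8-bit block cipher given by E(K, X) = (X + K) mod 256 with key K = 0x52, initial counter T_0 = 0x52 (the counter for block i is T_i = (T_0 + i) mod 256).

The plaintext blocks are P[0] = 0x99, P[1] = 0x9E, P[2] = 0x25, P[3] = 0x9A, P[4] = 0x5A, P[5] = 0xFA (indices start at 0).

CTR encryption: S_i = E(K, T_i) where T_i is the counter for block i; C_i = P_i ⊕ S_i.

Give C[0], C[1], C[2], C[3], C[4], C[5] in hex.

C[0]: T = 0x52, S = E(K, T) = 0xA4; 0x99 ⊕ 0xA4 = 0x3D.
C[1]: T = 0x53, S = E(K, T) = 0xA5; 0x9E ⊕ 0xA5 = 0x3B.
C[2]: T = 0x54, S = E(K, T) = 0xA6; 0x25 ⊕ 0xA6 = 0x83.
C[3]: T = 0x55, S = E(K, T) = 0xA7; 0x9A ⊕ 0xA7 = 0x3D.
C[4]: T = 0x56, S = E(K, T) = 0xA8; 0x5A ⊕ 0xA8 = 0xF2.
C[5]: T = 0x57, S = E(K, T) = 0xA9; 0xFA ⊕ 0xA9 = 0x53.

C[0] = 0x3D, C[1] = 0x3B, C[2] = 0x83, C[3] = 0x3D, C[4] = 0xF2, C[5] = 0x53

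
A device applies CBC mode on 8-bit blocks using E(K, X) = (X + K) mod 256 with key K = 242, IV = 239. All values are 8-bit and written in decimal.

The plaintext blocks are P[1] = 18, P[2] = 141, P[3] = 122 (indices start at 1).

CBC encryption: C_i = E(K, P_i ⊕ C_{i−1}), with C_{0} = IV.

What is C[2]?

C[2] = 84

C[1]: P[1] ⊕ 239 = 253; E(K, 253) = 239.
C[2]: P[2] ⊕ 239 = 98; E(K, 98) = 84.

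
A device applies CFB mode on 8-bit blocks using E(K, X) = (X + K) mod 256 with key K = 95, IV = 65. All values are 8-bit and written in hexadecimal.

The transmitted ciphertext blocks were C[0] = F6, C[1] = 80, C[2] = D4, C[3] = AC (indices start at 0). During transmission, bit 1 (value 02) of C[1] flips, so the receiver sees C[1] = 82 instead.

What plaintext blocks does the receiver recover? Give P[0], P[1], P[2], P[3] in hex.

P[0] = 0C, P[1] = 09, P[2] = C3, P[3] = C5

CFB decryption: P_i = C_i ⊕ E(K, C_{i−1}), with C_{−1} = IV.
Only C[1] changed, to 82. In CFB, a change in C_i flips the same bit in P_i and garbles P_{i+1}. Decrypting the received ciphertext:
P[0]: E(K, 65) = FA; F6 ⊕ FA = 0C.
P[1]: E(K, F6) = 8B; 82 ⊕ 8B = 09.
P[2]: E(K, 82) = 17; D4 ⊕ 17 = C3.
P[3]: E(K, D4) = 69; AC ⊕ 69 = C5.
Blocks that differ from the original plaintext: P[1], P[2].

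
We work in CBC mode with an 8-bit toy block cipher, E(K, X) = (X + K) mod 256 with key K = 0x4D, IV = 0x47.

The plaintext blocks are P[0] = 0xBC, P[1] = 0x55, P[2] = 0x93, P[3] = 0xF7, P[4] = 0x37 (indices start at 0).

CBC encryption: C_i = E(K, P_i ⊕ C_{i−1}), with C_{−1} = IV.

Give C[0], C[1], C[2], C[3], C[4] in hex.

C[0]: P[0] ⊕ 0x47 = 0xFB; E(K, 0xFB) = 0x48.
C[1]: P[1] ⊕ 0x48 = 0x1D; E(K, 0x1D) = 0x6A.
C[2]: P[2] ⊕ 0x6A = 0xF9; E(K, 0xF9) = 0x46.
C[3]: P[3] ⊕ 0x46 = 0xB1; E(K, 0xB1) = 0xFE.
C[4]: P[4] ⊕ 0xFE = 0xC9; E(K, 0xC9) = 0x16.

C[0] = 0x48, C[1] = 0x6A, C[2] = 0x46, C[3] = 0xFE, C[4] = 0x16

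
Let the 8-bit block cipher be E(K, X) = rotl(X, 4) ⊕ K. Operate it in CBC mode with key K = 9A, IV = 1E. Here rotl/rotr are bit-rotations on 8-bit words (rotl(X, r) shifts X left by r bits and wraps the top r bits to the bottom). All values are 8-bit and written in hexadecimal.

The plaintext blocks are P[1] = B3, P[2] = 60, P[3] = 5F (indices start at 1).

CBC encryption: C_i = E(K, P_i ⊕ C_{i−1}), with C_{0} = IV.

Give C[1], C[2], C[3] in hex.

C[1] = 40, C[2] = 98, C[3] = E6

C[1]: P[1] ⊕ 1E = AD; E(K, AD) = 40.
C[2]: P[2] ⊕ 40 = 20; E(K, 20) = 98.
C[3]: P[3] ⊕ 98 = C7; E(K, C7) = E6.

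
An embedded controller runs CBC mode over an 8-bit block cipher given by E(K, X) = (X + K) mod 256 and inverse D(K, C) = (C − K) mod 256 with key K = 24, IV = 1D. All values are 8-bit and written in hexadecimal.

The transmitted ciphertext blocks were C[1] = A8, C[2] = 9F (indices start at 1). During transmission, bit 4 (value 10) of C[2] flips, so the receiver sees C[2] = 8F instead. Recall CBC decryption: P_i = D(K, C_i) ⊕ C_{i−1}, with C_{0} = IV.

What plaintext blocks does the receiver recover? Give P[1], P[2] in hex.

P[1] = 99, P[2] = C3

Only C[2] changed, to 8F. In CBC, a change in C_i garbles P_i and flips the same bit in P_{i+1}. Decrypting the received ciphertext:
P[1]: D(K, A8) = 84; 84 ⊕ 1D = 99.
P[2]: D(K, 8F) = 6B; 6B ⊕ A8 = C3.
Blocks that differ from the original plaintext: P[2].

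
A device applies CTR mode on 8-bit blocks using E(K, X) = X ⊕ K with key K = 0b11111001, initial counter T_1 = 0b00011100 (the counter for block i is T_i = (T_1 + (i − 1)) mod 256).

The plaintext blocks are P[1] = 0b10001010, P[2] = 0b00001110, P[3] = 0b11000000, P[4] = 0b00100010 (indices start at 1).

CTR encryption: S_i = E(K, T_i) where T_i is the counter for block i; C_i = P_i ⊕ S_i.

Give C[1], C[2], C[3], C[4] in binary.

C[1]: T = 0b00011100, S = E(K, T) = 0b11100101; 0b10001010 ⊕ 0b11100101 = 0b01101111.
C[2]: T = 0b00011101, S = E(K, T) = 0b11100100; 0b00001110 ⊕ 0b11100100 = 0b11101010.
C[3]: T = 0b00011110, S = E(K, T) = 0b11100111; 0b11000000 ⊕ 0b11100111 = 0b00100111.
C[4]: T = 0b00011111, S = E(K, T) = 0b11100110; 0b00100010 ⊕ 0b11100110 = 0b11000100.

C[1] = 0b01101111, C[2] = 0b11101010, C[3] = 0b00100111, C[4] = 0b11000100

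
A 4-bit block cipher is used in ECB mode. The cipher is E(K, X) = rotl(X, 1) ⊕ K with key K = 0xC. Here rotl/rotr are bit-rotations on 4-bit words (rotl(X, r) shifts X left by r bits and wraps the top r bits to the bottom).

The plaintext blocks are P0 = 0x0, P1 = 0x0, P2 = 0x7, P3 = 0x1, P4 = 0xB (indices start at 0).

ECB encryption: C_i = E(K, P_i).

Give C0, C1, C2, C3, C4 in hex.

C0: E(K, 0x0) = 0xC.
C1: E(K, 0x0) = 0xC.
C2: E(K, 0x7) = 0x2.
C3: E(K, 0x1) = 0xE.
C4: E(K, 0xB) = 0xB.

C0 = 0xC, C1 = 0xC, C2 = 0x2, C3 = 0xE, C4 = 0xB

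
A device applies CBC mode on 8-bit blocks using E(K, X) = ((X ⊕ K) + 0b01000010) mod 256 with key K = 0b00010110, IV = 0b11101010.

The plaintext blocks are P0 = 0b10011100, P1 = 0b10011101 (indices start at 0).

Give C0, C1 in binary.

C0 = 0b10100010, C1 = 0b01101011

CBC encryption: C_i = E(K, P_i ⊕ C_{i−1}), with C_{−1} = IV.
C0: P0 ⊕ 0b11101010 = 0b01110110; E(K, 0b01110110) = 0b10100010.
C1: P1 ⊕ 0b10100010 = 0b00111111; E(K, 0b00111111) = 0b01101011.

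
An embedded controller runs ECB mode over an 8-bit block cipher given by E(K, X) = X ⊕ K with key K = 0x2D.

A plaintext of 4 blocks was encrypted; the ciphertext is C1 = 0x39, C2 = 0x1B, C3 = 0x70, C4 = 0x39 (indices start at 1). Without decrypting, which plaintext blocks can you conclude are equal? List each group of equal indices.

ECB encrypts each block independently with the same key, so equal ciphertext blocks imply equal plaintext blocks.
C1 = C4 = 0x39, so P1 = P4.

P1 = P4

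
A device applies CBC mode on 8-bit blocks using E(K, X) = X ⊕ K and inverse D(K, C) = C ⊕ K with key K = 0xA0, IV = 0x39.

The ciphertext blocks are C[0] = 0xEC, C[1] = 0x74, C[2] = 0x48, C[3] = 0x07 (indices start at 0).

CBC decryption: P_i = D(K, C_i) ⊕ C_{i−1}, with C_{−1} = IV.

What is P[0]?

P[0] = 0x75

P[0]: D(K, 0xEC) = 0x4C; 0x4C ⊕ 0x39 = 0x75.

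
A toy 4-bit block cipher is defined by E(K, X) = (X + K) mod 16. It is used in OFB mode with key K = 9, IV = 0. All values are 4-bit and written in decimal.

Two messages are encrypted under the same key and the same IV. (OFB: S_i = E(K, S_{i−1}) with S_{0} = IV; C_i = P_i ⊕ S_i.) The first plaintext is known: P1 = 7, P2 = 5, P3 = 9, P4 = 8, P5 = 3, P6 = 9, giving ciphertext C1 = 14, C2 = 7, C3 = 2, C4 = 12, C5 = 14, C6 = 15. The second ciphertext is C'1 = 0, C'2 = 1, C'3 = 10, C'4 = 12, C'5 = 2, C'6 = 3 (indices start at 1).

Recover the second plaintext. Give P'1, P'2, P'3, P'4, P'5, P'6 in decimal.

In OFB with a reused IV, both messages share the same keystream S_i, so C_i ⊕ C'_i = P_i ⊕ P'_i and thus P'_i = P_i ⊕ C_i ⊕ C'_i.
P'1: 7 ⊕ 14 ⊕ 0 = 9.
P'2: 5 ⊕ 7 ⊕ 1 = 3.
P'3: 9 ⊕ 2 ⊕ 10 = 1.
P'4: 8 ⊕ 12 ⊕ 12 = 8.
P'5: 3 ⊕ 14 ⊕ 2 = 15.
P'6: 9 ⊕ 15 ⊕ 3 = 5.

P'1 = 9, P'2 = 3, P'3 = 1, P'4 = 8, P'5 = 15, P'6 = 5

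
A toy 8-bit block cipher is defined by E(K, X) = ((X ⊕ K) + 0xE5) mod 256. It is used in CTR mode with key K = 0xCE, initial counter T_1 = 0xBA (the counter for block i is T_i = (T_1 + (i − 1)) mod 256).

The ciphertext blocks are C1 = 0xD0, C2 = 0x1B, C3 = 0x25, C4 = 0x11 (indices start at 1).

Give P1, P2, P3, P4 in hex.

P1 = 0x89, P2 = 0x41, P3 = 0x72, P4 = 0x49

CTR decryption: S_i = E(K, T_i) where T_i is the counter for block i; P_i = C_i ⊕ S_i.
P1: T = 0xBA, S = E(K, T) = 0x59; 0xD0 ⊕ 0x59 = 0x89.
P2: T = 0xBB, S = E(K, T) = 0x5A; 0x1B ⊕ 0x5A = 0x41.
P3: T = 0xBC, S = E(K, T) = 0x57; 0x25 ⊕ 0x57 = 0x72.
P4: T = 0xBD, S = E(K, T) = 0x58; 0x11 ⊕ 0x58 = 0x49.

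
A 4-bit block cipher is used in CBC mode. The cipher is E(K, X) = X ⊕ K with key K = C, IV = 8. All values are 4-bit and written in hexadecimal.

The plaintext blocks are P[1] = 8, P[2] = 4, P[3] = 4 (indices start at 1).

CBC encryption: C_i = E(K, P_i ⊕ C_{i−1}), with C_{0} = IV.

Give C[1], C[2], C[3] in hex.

C[1]: P[1] ⊕ 8 = 0; E(K, 0) = C.
C[2]: P[2] ⊕ C = 8; E(K, 8) = 4.
C[3]: P[3] ⊕ 4 = 0; E(K, 0) = C.

C[1] = C, C[2] = 4, C[3] = C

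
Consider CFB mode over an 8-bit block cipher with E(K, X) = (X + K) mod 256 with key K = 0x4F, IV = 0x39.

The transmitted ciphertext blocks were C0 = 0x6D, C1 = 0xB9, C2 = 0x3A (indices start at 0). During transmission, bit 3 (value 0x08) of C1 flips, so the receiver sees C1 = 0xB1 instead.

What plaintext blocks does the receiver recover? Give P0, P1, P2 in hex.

CFB decryption: P_i = C_i ⊕ E(K, C_{i−1}), with C_{−1} = IV.
Only C1 changed, to 0xB1. In CFB, a change in C_i flips the same bit in P_i and garbles P_{i+1}. Decrypting the received ciphertext:
P0: E(K, 0x39) = 0x88; 0x6D ⊕ 0x88 = 0xE5.
P1: E(K, 0x6D) = 0xBC; 0xB1 ⊕ 0xBC = 0x0D.
P2: E(K, 0xB1) = 0x00; 0x3A ⊕ 0x00 = 0x3A.
Blocks that differ from the original plaintext: P1, P2.

P0 = 0xE5, P1 = 0x0D, P2 = 0x3A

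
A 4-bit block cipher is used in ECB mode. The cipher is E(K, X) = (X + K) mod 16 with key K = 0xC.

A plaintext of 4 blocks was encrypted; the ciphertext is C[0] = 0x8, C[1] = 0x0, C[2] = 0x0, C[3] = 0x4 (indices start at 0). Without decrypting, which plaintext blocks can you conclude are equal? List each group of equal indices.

ECB encrypts each block independently with the same key, so equal ciphertext blocks imply equal plaintext blocks.
C[1] = C[2] = 0x0, so P[1] = P[2].

P[1] = P[2]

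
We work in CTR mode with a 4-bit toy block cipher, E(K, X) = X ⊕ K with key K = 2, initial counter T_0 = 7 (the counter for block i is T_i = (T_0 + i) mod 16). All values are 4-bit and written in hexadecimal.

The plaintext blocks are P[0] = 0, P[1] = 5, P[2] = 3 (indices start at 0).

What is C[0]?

C[0] = 5

CTR encryption: S_i = E(K, T_i) where T_i is the counter for block i; C_i = P_i ⊕ S_i.
C[0]: T = 7, S = E(K, T) = 5; 0 ⊕ 5 = 5.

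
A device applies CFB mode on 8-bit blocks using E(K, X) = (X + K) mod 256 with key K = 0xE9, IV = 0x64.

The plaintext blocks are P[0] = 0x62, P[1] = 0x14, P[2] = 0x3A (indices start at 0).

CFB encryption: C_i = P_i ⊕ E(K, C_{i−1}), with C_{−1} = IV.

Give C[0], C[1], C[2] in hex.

C[0]: E(K, 0x64) = 0x4D; 0x62 ⊕ 0x4D = 0x2F.
C[1]: E(K, 0x2F) = 0x18; 0x14 ⊕ 0x18 = 0x0C.
C[2]: E(K, 0x0C) = 0xF5; 0x3A ⊕ 0xF5 = 0xCF.

C[0] = 0x2F, C[1] = 0x0C, C[2] = 0xCF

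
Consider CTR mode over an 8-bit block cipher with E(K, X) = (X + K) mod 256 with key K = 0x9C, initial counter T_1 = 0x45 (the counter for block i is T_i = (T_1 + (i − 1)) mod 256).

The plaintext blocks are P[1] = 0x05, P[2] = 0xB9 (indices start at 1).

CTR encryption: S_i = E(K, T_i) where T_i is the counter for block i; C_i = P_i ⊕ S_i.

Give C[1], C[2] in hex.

C[1]: T = 0x45, S = E(K, T) = 0xE1; 0x05 ⊕ 0xE1 = 0xE4.
C[2]: T = 0x46, S = E(K, T) = 0xE2; 0xB9 ⊕ 0xE2 = 0x5B.

C[1] = 0xE4, C[2] = 0x5B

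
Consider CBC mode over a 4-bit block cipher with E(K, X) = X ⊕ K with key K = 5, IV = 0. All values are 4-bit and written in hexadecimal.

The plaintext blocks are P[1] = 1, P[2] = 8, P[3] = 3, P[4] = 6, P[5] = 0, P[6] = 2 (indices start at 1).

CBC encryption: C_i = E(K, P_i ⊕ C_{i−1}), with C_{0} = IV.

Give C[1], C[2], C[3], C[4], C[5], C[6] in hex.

C[1]: P[1] ⊕ 0 = 1; E(K, 1) = 4.
C[2]: P[2] ⊕ 4 = C; E(K, C) = 9.
C[3]: P[3] ⊕ 9 = A; E(K, A) = F.
C[4]: P[4] ⊕ F = 9; E(K, 9) = C.
C[5]: P[5] ⊕ C = C; E(K, C) = 9.
C[6]: P[6] ⊕ 9 = B; E(K, B) = E.

C[1] = 4, C[2] = 9, C[3] = F, C[4] = C, C[5] = 9, C[6] = E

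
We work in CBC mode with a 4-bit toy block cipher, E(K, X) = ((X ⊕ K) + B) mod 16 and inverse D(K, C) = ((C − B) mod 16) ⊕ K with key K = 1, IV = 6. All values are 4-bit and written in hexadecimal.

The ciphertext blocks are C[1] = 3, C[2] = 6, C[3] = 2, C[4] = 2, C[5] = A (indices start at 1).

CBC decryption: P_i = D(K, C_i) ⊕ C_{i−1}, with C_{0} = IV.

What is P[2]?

P[2] = 9

P[2]: D(K, 6) = A; A ⊕ 3 = 9.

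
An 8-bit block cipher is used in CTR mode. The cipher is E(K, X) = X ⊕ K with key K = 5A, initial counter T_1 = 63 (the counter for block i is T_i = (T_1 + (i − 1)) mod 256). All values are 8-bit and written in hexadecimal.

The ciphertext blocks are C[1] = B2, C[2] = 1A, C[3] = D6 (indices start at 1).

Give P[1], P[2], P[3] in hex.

CTR decryption: S_i = E(K, T_i) where T_i is the counter for block i; P_i = C_i ⊕ S_i.
P[1]: T = 63, S = E(K, T) = 39; B2 ⊕ 39 = 8B.
P[2]: T = 64, S = E(K, T) = 3E; 1A ⊕ 3E = 24.
P[3]: T = 65, S = E(K, T) = 3F; D6 ⊕ 3F = E9.

P[1] = 8B, P[2] = 24, P[3] = E9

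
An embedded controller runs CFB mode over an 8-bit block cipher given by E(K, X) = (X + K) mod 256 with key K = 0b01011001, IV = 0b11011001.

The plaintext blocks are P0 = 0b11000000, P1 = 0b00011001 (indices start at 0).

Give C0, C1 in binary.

CFB encryption: C_i = P_i ⊕ E(K, C_{i−1}), with C_{−1} = IV.
C0: E(K, 0b11011001) = 0b00110010; 0b11000000 ⊕ 0b00110010 = 0b11110010.
C1: E(K, 0b11110010) = 0b01001011; 0b00011001 ⊕ 0b01001011 = 0b01010010.

C0 = 0b11110010, C1 = 0b01010010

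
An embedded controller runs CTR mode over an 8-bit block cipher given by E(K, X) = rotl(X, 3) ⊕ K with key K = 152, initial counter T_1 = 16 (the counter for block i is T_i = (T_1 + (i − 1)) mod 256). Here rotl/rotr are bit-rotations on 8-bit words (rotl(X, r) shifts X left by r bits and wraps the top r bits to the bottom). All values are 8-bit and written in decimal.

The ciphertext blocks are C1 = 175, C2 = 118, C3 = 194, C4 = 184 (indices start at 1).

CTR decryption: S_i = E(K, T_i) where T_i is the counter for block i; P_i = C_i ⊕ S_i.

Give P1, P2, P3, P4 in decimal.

P1: T = 16, S = E(K, T) = 24; 175 ⊕ 24 = 183.
P2: T = 17, S = E(K, T) = 16; 118 ⊕ 16 = 102.
P3: T = 18, S = E(K, T) = 8; 194 ⊕ 8 = 202.
P4: T = 19, S = E(K, T) = 0; 184 ⊕ 0 = 184.

P1 = 183, P2 = 102, P3 = 202, P4 = 184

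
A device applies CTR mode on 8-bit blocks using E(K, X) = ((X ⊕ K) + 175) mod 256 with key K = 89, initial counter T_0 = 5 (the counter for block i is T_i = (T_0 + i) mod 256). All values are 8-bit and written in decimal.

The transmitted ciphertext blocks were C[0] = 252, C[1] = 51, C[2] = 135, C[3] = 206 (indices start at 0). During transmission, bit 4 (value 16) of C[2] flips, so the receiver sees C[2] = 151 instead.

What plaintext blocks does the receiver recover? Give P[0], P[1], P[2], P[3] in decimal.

P[0] = 247, P[1] = 61, P[2] = 154, P[3] = 206

CTR decryption: S_i = E(K, T_i) where T_i is the counter for block i; P_i = C_i ⊕ S_i.
Only C[2] changed, to 151. In CTR, a change in C_i flips the same bit in P_i only; the keystream is unaffected. Decrypting the received ciphertext:
P[0]: T = 5, S = E(K, T) = 11; 252 ⊕ 11 = 247.
P[1]: T = 6, S = E(K, T) = 14; 51 ⊕ 14 = 61.
P[2]: T = 7, S = E(K, T) = 13; 151 ⊕ 13 = 154.
P[3]: T = 8, S = E(K, T) = 0; 206 ⊕ 0 = 206.
Blocks that differ from the original plaintext: P[2].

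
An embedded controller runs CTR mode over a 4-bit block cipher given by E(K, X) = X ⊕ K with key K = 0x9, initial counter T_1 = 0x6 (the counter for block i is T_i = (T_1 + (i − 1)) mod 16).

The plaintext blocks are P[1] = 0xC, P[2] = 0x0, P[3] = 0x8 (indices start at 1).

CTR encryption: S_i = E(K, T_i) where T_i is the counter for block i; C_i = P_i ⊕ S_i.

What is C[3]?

C[1]: T = 0x6, S = E(K, T) = 0xF; 0xC ⊕ 0xF = 0x3.
C[2]: T = 0x7, S = E(K, T) = 0xE; 0x0 ⊕ 0xE = 0xE.
C[3]: T = 0x8, S = E(K, T) = 0x1; 0x8 ⊕ 0x1 = 0x9.

C[3] = 0x9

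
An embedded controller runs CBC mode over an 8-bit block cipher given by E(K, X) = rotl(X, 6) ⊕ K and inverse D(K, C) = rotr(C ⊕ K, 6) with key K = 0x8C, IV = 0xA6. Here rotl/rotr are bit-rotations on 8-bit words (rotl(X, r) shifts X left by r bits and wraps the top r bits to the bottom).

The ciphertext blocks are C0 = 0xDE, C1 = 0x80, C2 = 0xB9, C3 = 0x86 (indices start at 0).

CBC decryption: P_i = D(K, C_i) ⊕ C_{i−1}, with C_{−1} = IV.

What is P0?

P0 = 0xEF

P0: D(K, 0xDE) = 0x49; 0x49 ⊕ 0xA6 = 0xEF.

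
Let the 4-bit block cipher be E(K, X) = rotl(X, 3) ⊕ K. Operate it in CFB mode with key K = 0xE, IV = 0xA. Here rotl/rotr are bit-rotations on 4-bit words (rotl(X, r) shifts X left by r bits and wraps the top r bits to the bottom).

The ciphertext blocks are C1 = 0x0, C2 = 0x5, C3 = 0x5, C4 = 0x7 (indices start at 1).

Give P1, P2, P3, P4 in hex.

P1 = 0xB, P2 = 0xB, P3 = 0x1, P4 = 0x3

CFB decryption: P_i = C_i ⊕ E(K, C_{i−1}), with C_{0} = IV.
P1: E(K, 0xA) = 0xB; 0x0 ⊕ 0xB = 0xB.
P2: E(K, 0x0) = 0xE; 0x5 ⊕ 0xE = 0xB.
P3: E(K, 0x5) = 0x4; 0x5 ⊕ 0x4 = 0x1.
P4: E(K, 0x5) = 0x4; 0x7 ⊕ 0x4 = 0x3.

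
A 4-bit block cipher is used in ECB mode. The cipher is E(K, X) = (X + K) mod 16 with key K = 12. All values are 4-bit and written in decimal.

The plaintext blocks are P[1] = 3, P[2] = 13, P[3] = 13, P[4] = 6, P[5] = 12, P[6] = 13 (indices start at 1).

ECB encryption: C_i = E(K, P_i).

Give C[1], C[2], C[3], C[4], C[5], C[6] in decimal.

C[1] = 15, C[2] = 9, C[3] = 9, C[4] = 2, C[5] = 8, C[6] = 9

C[1]: E(K, 3) = 15.
C[2]: E(K, 13) = 9.
C[3]: E(K, 13) = 9.
C[4]: E(K, 6) = 2.
C[5]: E(K, 12) = 8.
C[6]: E(K, 13) = 9.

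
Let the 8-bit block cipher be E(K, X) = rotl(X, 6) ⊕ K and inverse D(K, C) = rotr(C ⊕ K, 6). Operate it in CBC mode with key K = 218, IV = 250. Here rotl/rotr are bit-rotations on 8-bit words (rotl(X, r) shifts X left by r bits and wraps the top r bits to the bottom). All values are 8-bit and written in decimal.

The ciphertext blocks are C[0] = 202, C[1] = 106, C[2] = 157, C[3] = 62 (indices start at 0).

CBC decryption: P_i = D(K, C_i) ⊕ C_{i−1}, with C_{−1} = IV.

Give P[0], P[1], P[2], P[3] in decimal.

P[0] = 186, P[1] = 8, P[2] = 119, P[3] = 14

P[0]: D(K, 202) = 64; 64 ⊕ 250 = 186.
P[1]: D(K, 106) = 194; 194 ⊕ 202 = 8.
P[2]: D(K, 157) = 29; 29 ⊕ 106 = 119.
P[3]: D(K, 62) = 147; 147 ⊕ 157 = 14.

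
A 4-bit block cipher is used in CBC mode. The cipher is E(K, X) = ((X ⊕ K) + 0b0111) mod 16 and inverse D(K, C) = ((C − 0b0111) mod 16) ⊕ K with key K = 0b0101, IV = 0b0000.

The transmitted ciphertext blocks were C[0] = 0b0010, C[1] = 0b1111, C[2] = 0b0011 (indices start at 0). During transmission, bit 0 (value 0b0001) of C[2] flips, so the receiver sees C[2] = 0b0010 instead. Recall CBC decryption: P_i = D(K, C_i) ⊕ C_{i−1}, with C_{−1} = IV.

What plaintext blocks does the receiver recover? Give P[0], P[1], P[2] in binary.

Only C[2] changed, to 0b0010. In CBC, a change in C_i garbles P_i and flips the same bit in P_{i+1}. Decrypting the received ciphertext:
P[0]: D(K, 0b0010) = 0b1110; 0b1110 ⊕ 0b0000 = 0b1110.
P[1]: D(K, 0b1111) = 0b1101; 0b1101 ⊕ 0b0010 = 0b1111.
P[2]: D(K, 0b0010) = 0b1110; 0b1110 ⊕ 0b1111 = 0b0001.
Blocks that differ from the original plaintext: P[2].

P[0] = 0b1110, P[1] = 0b1111, P[2] = 0b0001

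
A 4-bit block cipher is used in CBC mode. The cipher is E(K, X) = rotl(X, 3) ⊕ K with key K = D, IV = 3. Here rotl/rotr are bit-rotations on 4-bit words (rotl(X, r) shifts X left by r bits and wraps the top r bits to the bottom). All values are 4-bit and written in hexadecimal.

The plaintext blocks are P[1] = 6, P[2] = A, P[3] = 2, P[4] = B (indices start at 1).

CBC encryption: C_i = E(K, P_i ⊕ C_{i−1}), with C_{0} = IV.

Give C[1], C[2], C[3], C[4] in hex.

C[1] = 7, C[2] = 3, C[3] = 5, C[4] = A

C[1]: P[1] ⊕ 3 = 5; E(K, 5) = 7.
C[2]: P[2] ⊕ 7 = D; E(K, D) = 3.
C[3]: P[3] ⊕ 3 = 1; E(K, 1) = 5.
C[4]: P[4] ⊕ 5 = E; E(K, E) = A.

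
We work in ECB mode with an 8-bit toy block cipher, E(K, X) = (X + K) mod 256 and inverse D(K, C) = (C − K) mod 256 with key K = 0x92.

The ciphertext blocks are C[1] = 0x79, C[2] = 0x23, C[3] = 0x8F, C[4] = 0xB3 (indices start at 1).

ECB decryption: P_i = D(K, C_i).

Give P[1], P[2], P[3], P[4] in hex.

P[1] = 0xE7, P[2] = 0x91, P[3] = 0xFD, P[4] = 0x21

P[1]: D(K, 0x79) = 0xE7.
P[2]: D(K, 0x23) = 0x91.
P[3]: D(K, 0x8F) = 0xFD.
P[4]: D(K, 0xB3) = 0x21.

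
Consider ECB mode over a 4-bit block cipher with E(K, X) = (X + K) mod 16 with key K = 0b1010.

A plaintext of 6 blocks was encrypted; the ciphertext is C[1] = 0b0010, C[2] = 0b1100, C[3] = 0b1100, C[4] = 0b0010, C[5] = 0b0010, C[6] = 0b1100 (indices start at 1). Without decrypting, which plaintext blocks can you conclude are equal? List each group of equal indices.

ECB encrypts each block independently with the same key, so equal ciphertext blocks imply equal plaintext blocks.
C[1] = C[4] = C[5] = 0b0010, so P[1] = P[4] = P[5].
C[2] = C[3] = C[6] = 0b1100, so P[2] = P[3] = P[6].

P[1] = P[4] = P[5]; P[2] = P[3] = P[6]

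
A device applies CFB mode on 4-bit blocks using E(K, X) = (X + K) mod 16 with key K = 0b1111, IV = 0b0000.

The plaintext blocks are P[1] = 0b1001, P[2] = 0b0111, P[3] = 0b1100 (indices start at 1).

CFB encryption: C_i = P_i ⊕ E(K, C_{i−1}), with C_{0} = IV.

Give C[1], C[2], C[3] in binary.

C[1]: E(K, 0b0000) = 0b1111; 0b1001 ⊕ 0b1111 = 0b0110.
C[2]: E(K, 0b0110) = 0b0101; 0b0111 ⊕ 0b0101 = 0b0010.
C[3]: E(K, 0b0010) = 0b0001; 0b1100 ⊕ 0b0001 = 0b1101.

C[1] = 0b0110, C[2] = 0b0010, C[3] = 0b1101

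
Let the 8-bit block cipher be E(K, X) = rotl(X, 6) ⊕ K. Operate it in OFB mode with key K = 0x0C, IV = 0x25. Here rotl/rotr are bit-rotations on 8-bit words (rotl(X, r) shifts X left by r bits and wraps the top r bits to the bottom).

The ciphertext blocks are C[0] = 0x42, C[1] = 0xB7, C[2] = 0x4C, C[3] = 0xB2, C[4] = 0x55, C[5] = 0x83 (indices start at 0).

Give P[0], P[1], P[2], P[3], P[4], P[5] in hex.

P[0] = 0x07, P[1] = 0xEA, P[2] = 0x17, P[3] = 0x68, P[4] = 0xEF, P[5] = 0x21

OFB decryption: S_i = E(K, S_{i−1}) with S_{−1} = IV; P_i = C_i ⊕ S_i.
P[0]: S = E(K, 0x25) = 0x45; 0x42 ⊕ 0x45 = 0x07.
P[1]: S = E(K, 0x45) = 0x5D; 0xB7 ⊕ 0x5D = 0xEA.
P[2]: S = E(K, 0x5D) = 0x5B; 0x4C ⊕ 0x5B = 0x17.
P[3]: S = E(K, 0x5B) = 0xDA; 0xB2 ⊕ 0xDA = 0x68.
P[4]: S = E(K, 0xDA) = 0xBA; 0x55 ⊕ 0xBA = 0xEF.
P[5]: S = E(K, 0xBA) = 0xA2; 0x83 ⊕ 0xA2 = 0x21.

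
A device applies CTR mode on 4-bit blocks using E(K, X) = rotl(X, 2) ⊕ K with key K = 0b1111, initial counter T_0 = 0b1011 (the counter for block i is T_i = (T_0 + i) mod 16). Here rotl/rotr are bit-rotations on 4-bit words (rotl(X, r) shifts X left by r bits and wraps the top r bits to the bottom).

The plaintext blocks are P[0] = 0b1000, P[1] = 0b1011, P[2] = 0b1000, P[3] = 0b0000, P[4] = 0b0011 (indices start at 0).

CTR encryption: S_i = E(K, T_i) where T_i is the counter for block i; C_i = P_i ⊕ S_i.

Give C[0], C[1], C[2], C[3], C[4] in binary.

C[0] = 0b1001, C[1] = 0b0111, C[2] = 0b0000, C[3] = 0b0100, C[4] = 0b0011

C[0]: T = 0b1011, S = E(K, T) = 0b0001; 0b1000 ⊕ 0b0001 = 0b1001.
C[1]: T = 0b1100, S = E(K, T) = 0b1100; 0b1011 ⊕ 0b1100 = 0b0111.
C[2]: T = 0b1101, S = E(K, T) = 0b1000; 0b1000 ⊕ 0b1000 = 0b0000.
C[3]: T = 0b1110, S = E(K, T) = 0b0100; 0b0000 ⊕ 0b0100 = 0b0100.
C[4]: T = 0b1111, S = E(K, T) = 0b0000; 0b0011 ⊕ 0b0000 = 0b0011.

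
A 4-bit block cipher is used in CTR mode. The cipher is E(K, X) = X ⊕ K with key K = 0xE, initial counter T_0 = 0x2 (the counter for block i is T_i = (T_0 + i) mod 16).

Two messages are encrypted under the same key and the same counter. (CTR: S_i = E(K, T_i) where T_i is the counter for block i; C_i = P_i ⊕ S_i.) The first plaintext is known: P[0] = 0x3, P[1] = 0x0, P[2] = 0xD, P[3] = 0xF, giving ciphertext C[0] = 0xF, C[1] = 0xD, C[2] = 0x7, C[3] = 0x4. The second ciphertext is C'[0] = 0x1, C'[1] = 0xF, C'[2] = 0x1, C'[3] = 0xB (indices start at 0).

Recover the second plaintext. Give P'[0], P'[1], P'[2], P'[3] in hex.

In CTR with a reused counter, both messages share the same keystream S_i, so C_i ⊕ C'_i = P_i ⊕ P'_i and thus P'_i = P_i ⊕ C_i ⊕ C'_i.
P'[0]: 0x3 ⊕ 0xF ⊕ 0x1 = 0xD.
P'[1]: 0x0 ⊕ 0xD ⊕ 0xF = 0x2.
P'[2]: 0xD ⊕ 0x7 ⊕ 0x1 = 0xB.
P'[3]: 0xF ⊕ 0x4 ⊕ 0xB = 0x0.

P'[0] = 0xD, P'[1] = 0x2, P'[2] = 0xB, P'[3] = 0x0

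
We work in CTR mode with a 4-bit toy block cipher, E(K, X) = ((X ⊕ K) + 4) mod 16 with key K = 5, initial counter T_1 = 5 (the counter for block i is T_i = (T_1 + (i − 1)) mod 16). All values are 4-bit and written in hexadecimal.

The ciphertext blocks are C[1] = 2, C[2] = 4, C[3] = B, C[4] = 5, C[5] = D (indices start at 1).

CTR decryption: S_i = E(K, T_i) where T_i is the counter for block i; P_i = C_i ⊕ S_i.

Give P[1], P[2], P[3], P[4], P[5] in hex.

P[1] = 6, P[2] = 3, P[3] = D, P[4] = 4, P[5] = D

P[1]: T = 5, S = E(K, T) = 4; 2 ⊕ 4 = 6.
P[2]: T = 6, S = E(K, T) = 7; 4 ⊕ 7 = 3.
P[3]: T = 7, S = E(K, T) = 6; B ⊕ 6 = D.
P[4]: T = 8, S = E(K, T) = 1; 5 ⊕ 1 = 4.
P[5]: T = 9, S = E(K, T) = 0; D ⊕ 0 = D.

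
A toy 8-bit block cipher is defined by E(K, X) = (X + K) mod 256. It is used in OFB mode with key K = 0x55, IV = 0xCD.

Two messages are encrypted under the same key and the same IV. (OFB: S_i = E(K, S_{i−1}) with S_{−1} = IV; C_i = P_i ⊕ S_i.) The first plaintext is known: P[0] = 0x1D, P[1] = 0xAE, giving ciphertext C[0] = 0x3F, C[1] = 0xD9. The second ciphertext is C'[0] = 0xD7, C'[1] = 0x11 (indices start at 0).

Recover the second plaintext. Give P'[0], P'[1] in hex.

In OFB with a reused IV, both messages share the same keystream S_i, so C_i ⊕ C'_i = P_i ⊕ P'_i and thus P'_i = P_i ⊕ C_i ⊕ C'_i.
P'[0]: 0x1D ⊕ 0x3F ⊕ 0xD7 = 0xF5.
P'[1]: 0xAE ⊕ 0xD9 ⊕ 0x11 = 0x66.

P'[0] = 0xF5, P'[1] = 0x66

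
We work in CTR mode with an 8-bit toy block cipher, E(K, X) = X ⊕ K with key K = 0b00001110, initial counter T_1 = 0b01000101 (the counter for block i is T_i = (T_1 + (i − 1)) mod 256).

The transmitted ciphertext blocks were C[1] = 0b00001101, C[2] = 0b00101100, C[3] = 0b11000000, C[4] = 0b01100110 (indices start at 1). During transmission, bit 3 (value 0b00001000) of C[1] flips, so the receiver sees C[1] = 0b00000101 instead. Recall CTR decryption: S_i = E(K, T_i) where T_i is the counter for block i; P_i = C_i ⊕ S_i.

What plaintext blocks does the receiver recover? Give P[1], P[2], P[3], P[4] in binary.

Only C[1] changed, to 0b00000101. In CTR, a change in C_i flips the same bit in P_i only; the keystream is unaffected. Decrypting the received ciphertext:
P[1]: T = 0b01000101, S = E(K, T) = 0b01001011; 0b00000101 ⊕ 0b01001011 = 0b01001110.
P[2]: T = 0b01000110, S = E(K, T) = 0b01001000; 0b00101100 ⊕ 0b01001000 = 0b01100100.
P[3]: T = 0b01000111, S = E(K, T) = 0b01001001; 0b11000000 ⊕ 0b01001001 = 0b10001001.
P[4]: T = 0b01001000, S = E(K, T) = 0b01000110; 0b01100110 ⊕ 0b01000110 = 0b00100000.
Blocks that differ from the original plaintext: P[1].

P[1] = 0b01001110, P[2] = 0b01100100, P[3] = 0b10001001, P[4] = 0b00100000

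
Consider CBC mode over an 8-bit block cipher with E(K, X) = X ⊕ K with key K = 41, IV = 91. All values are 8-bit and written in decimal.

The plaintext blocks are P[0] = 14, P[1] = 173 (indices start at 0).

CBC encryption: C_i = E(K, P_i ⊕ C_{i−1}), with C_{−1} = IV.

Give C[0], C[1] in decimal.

C[0] = 124, C[1] = 248

C[0]: P[0] ⊕ 91 = 85; E(K, 85) = 124.
C[1]: P[1] ⊕ 124 = 209; E(K, 209) = 248.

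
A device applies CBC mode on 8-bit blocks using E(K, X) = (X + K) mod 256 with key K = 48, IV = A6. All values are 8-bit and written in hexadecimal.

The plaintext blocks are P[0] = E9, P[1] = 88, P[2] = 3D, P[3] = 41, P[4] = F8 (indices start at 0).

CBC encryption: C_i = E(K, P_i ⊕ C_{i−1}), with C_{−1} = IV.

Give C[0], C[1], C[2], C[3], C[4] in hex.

C[0] = 97, C[1] = 67, C[2] = A2, C[3] = 2B, C[4] = 1B

C[0]: P[0] ⊕ A6 = 4F; E(K, 4F) = 97.
C[1]: P[1] ⊕ 97 = 1F; E(K, 1F) = 67.
C[2]: P[2] ⊕ 67 = 5A; E(K, 5A) = A2.
C[3]: P[3] ⊕ A2 = E3; E(K, E3) = 2B.
C[4]: P[4] ⊕ 2B = D3; E(K, D3) = 1B.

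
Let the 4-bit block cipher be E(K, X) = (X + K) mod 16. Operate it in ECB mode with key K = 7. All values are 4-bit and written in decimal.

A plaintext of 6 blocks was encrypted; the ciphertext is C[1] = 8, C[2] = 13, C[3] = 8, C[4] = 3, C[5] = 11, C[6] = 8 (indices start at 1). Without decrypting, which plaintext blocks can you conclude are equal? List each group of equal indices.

P[1] = P[3] = P[6]

ECB encrypts each block independently with the same key, so equal ciphertext blocks imply equal plaintext blocks.
C[1] = C[3] = C[6] = 8, so P[1] = P[3] = P[6].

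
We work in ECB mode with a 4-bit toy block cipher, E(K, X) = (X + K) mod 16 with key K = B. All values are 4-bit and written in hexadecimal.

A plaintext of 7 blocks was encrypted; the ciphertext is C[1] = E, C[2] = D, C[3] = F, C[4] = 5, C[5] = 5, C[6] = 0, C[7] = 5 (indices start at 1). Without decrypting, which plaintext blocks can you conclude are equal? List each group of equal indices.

ECB encrypts each block independently with the same key, so equal ciphertext blocks imply equal plaintext blocks.
C[4] = C[5] = C[7] = 5, so P[4] = P[5] = P[7].

P[4] = P[5] = P[7]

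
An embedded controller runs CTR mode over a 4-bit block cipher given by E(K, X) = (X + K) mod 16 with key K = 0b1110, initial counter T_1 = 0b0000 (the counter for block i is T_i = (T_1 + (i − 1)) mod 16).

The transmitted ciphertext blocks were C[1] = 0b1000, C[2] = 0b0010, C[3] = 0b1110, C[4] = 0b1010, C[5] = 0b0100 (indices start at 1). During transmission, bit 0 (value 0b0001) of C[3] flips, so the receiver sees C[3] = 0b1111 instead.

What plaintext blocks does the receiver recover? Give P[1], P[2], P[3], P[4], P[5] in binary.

CTR decryption: S_i = E(K, T_i) where T_i is the counter for block i; P_i = C_i ⊕ S_i.
Only C[3] changed, to 0b1111. In CTR, a change in C_i flips the same bit in P_i only; the keystream is unaffected. Decrypting the received ciphertext:
P[1]: T = 0b0000, S = E(K, T) = 0b1110; 0b1000 ⊕ 0b1110 = 0b0110.
P[2]: T = 0b0001, S = E(K, T) = 0b1111; 0b0010 ⊕ 0b1111 = 0b1101.
P[3]: T = 0b0010, S = E(K, T) = 0b0000; 0b1111 ⊕ 0b0000 = 0b1111.
P[4]: T = 0b0011, S = E(K, T) = 0b0001; 0b1010 ⊕ 0b0001 = 0b1011.
P[5]: T = 0b0100, S = E(K, T) = 0b0010; 0b0100 ⊕ 0b0010 = 0b0110.
Blocks that differ from the original plaintext: P[3].

P[1] = 0b0110, P[2] = 0b1101, P[3] = 0b1111, P[4] = 0b1011, P[5] = 0b0110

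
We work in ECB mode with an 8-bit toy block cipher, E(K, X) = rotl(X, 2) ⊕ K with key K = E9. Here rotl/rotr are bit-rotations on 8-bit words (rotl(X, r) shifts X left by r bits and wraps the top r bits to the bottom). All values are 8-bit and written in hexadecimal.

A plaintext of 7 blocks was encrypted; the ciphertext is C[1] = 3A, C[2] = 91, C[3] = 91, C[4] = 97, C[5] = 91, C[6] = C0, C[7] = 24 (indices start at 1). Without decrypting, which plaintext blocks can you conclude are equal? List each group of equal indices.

ECB encrypts each block independently with the same key, so equal ciphertext blocks imply equal plaintext blocks.
C[2] = C[3] = C[5] = 91, so P[2] = P[3] = P[5].

P[2] = P[3] = P[5]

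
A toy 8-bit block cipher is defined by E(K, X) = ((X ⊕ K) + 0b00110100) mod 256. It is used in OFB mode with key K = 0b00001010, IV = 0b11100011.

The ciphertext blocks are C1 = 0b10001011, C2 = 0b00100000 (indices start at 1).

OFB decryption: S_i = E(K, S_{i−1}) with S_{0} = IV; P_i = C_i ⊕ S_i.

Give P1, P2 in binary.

P1 = 0b10010110, P2 = 0b01101011

P1: S = E(K, 0b11100011) = 0b00011101; 0b10001011 ⊕ 0b00011101 = 0b10010110.
P2: S = E(K, 0b00011101) = 0b01001011; 0b00100000 ⊕ 0b01001011 = 0b01101011.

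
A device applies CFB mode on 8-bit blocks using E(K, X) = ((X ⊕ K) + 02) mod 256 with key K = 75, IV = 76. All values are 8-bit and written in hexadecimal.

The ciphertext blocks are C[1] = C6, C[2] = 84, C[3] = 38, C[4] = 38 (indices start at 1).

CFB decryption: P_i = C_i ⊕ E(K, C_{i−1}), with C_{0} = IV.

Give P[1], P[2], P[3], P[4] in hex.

P[1] = C3, P[2] = 31, P[3] = CB, P[4] = 77

P[1]: E(K, 76) = 05; C6 ⊕ 05 = C3.
P[2]: E(K, C6) = B5; 84 ⊕ B5 = 31.
P[3]: E(K, 84) = F3; 38 ⊕ F3 = CB.
P[4]: E(K, 38) = 4F; 38 ⊕ 4F = 77.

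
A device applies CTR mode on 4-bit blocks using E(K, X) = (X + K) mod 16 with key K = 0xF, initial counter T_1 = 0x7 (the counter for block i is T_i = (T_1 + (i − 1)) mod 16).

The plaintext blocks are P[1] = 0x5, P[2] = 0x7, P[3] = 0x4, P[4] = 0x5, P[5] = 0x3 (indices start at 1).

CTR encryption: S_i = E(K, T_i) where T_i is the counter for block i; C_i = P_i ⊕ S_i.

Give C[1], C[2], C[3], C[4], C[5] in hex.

C[1]: T = 0x7, S = E(K, T) = 0x6; 0x5 ⊕ 0x6 = 0x3.
C[2]: T = 0x8, S = E(K, T) = 0x7; 0x7 ⊕ 0x7 = 0x0.
C[3]: T = 0x9, S = E(K, T) = 0x8; 0x4 ⊕ 0x8 = 0xC.
C[4]: T = 0xA, S = E(K, T) = 0x9; 0x5 ⊕ 0x9 = 0xC.
C[5]: T = 0xB, S = E(K, T) = 0xA; 0x3 ⊕ 0xA = 0x9.

C[1] = 0x3, C[2] = 0x0, C[3] = 0xC, C[4] = 0xC, C[5] = 0x9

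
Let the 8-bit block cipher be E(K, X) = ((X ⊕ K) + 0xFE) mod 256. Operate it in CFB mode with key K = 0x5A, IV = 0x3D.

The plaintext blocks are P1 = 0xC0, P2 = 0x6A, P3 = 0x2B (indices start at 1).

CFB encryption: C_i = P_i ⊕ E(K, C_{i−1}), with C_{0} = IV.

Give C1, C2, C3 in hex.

C1: E(K, 0x3D) = 0x65; 0xC0 ⊕ 0x65 = 0xA5.
C2: E(K, 0xA5) = 0xFD; 0x6A ⊕ 0xFD = 0x97.
C3: E(K, 0x97) = 0xCB; 0x2B ⊕ 0xCB = 0xE0.

C1 = 0xA5, C2 = 0x97, C3 = 0xE0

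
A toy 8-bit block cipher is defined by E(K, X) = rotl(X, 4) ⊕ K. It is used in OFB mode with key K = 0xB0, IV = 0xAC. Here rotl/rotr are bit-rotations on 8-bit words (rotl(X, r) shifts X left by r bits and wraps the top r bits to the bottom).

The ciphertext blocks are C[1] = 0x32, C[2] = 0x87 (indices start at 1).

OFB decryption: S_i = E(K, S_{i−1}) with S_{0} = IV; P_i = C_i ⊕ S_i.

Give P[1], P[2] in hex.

P[1]: S = E(K, 0xAC) = 0x7A; 0x32 ⊕ 0x7A = 0x48.
P[2]: S = E(K, 0x7A) = 0x17; 0x87 ⊕ 0x17 = 0x90.

P[1] = 0x48, P[2] = 0x90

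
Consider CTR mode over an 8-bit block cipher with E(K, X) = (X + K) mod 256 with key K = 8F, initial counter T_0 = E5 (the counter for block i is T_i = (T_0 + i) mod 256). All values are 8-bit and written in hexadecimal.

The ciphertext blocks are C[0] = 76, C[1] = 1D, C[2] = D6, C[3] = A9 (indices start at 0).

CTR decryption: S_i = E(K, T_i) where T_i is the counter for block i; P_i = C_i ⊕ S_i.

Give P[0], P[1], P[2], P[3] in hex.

P[0]: T = E5, S = E(K, T) = 74; 76 ⊕ 74 = 02.
P[1]: T = E6, S = E(K, T) = 75; 1D ⊕ 75 = 68.
P[2]: T = E7, S = E(K, T) = 76; D6 ⊕ 76 = A0.
P[3]: T = E8, S = E(K, T) = 77; A9 ⊕ 77 = DE.

P[0] = 02, P[1] = 68, P[2] = A0, P[3] = DE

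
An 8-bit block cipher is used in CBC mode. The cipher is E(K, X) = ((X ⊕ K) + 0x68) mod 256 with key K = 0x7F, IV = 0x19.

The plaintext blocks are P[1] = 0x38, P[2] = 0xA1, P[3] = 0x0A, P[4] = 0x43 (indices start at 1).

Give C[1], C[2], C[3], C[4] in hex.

C[1] = 0xC6, C[2] = 0x80, C[3] = 0x5D, C[4] = 0xC9

CBC encryption: C_i = E(K, P_i ⊕ C_{i−1}), with C_{0} = IV.
C[1]: P[1] ⊕ 0x19 = 0x21; E(K, 0x21) = 0xC6.
C[2]: P[2] ⊕ 0xC6 = 0x67; E(K, 0x67) = 0x80.
C[3]: P[3] ⊕ 0x80 = 0x8A; E(K, 0x8A) = 0x5D.
C[4]: P[4] ⊕ 0x5D = 0x1E; E(K, 0x1E) = 0xC9.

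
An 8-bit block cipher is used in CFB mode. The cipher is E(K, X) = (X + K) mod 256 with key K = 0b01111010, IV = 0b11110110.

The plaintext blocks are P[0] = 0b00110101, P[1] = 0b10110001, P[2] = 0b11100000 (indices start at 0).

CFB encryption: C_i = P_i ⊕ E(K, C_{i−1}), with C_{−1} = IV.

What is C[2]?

C[0]: E(K, 0b11110110) = 0b01110000; 0b00110101 ⊕ 0b01110000 = 0b01000101.
C[1]: E(K, 0b01000101) = 0b10111111; 0b10110001 ⊕ 0b10111111 = 0b00001110.
C[2]: E(K, 0b00001110) = 0b10001000; 0b11100000 ⊕ 0b10001000 = 0b01101000.

C[2] = 0b01101000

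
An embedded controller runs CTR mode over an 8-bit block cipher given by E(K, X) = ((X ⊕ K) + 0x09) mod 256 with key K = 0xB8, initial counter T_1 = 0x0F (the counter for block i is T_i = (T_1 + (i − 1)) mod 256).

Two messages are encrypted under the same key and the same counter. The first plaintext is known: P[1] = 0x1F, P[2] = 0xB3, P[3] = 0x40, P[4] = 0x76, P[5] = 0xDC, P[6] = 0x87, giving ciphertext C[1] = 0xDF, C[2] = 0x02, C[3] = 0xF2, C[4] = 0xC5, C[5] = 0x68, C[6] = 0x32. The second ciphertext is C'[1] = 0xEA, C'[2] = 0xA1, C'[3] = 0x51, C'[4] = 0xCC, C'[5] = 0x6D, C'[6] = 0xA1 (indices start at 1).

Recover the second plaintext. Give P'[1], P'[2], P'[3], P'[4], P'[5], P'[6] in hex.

P'[1] = 0x2A, P'[2] = 0x10, P'[3] = 0xE3, P'[4] = 0x7F, P'[5] = 0xD9, P'[6] = 0x14

In CTR with a reused counter, both messages share the same keystream S_i, so C_i ⊕ C'_i = P_i ⊕ P'_i and thus P'_i = P_i ⊕ C_i ⊕ C'_i.
P'[1]: 0x1F ⊕ 0xDF ⊕ 0xEA = 0x2A.
P'[2]: 0xB3 ⊕ 0x02 ⊕ 0xA1 = 0x10.
P'[3]: 0x40 ⊕ 0xF2 ⊕ 0x51 = 0xE3.
P'[4]: 0x76 ⊕ 0xC5 ⊕ 0xCC = 0x7F.
P'[5]: 0xDC ⊕ 0x68 ⊕ 0x6D = 0xD9.
P'[6]: 0x87 ⊕ 0x32 ⊕ 0xA1 = 0x14.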